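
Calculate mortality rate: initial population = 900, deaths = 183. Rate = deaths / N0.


Mortality rate = 183 / 900 = 0.203333 ≈ 0.2033

0.2033


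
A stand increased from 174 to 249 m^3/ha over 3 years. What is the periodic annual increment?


PAI = (V2 - V1) / period = (249 - 174) / 3 = 75 / 3 = 25.00 m^3/ha/yr

25.00 m^3/ha/yr


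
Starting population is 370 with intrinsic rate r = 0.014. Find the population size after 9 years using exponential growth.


r*t = 0.014 * 9 = 0.126
exp(0.126) = 1.13428
N = 370 * 1.13428 = 419.684 ≈ 420

420


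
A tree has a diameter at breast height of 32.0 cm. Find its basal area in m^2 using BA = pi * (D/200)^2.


D/200 = 32.0/200 = 0.16 m
(D/200)^2 = 0.16^2 = 0.0256
BA = 3.141593 * 0.0256 = 0.0804248 ≈ 0.0804 m^2

0.0804 m^2


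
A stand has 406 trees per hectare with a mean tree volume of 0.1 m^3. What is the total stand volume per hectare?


V_stand = 406 * 0.1 = 40.6 m^3/ha

40.6 m^3/ha


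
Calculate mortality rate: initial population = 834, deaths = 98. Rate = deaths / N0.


Mortality rate = 98 / 834 = 0.117506 ≈ 0.1175

0.1175


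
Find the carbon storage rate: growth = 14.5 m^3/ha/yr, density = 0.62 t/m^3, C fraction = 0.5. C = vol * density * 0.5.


C = 14.5 * 0.62 * 0.5 = 4.495 ≈ 4.50 t C/ha/yr

4.50 t C/ha/yr


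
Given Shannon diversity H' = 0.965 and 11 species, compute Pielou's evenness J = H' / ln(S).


ln(11) = 2.39790
J = H' / ln(S) = 0.965 / 2.39790 = 0.402435 ≈ 0.4024

0.4024


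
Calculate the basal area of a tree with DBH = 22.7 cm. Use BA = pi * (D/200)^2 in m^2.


D/200 = 22.7/200 = 0.1135 m
(D/200)^2 = 0.1135^2 = 0.01288225
BA = 3.141593 * 0.01288225 = 0.0404708 ≈ 0.0405 m^2

0.0405 m^2


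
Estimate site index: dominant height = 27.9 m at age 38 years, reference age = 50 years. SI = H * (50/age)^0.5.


50/38 = 1.31579
(1.31579)^0.5 = 1.14708
SI = 27.9 * 1.14708 = 32.0035 ≈ 32.0 m

32.0 m


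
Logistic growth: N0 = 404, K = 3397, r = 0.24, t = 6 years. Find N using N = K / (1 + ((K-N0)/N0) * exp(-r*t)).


(K - N0)/N0 = (3397 - 404)/404 = 2993/404 = 7.40842
r*t = 0.24 * 6 = 1.44; exp(-1.44) = 0.236928
7.40842 * 0.236928 = 1.75526
1 + 1.75526 = 2.75526
N = 3397 / 2.75526 = 1232.91 ≈ 1233

1233


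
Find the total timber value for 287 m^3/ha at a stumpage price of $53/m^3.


Value = 287 * 53 = $15211/ha

$15211/ha


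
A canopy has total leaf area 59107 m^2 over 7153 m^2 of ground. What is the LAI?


LAI = 59107 / 7153 = 8.2632 ≈ 8.26

8.26


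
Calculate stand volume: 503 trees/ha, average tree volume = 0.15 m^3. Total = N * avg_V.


V_stand = 503 * 0.15 = 75.45 ≈ 75.5 m^3/ha

75.5 m^3/ha


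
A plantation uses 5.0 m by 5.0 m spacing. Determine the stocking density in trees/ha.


N = 10000 / 5.0^2 = 10000 / 25 = 400.000 ≈ 400 trees/ha

400 trees/ha


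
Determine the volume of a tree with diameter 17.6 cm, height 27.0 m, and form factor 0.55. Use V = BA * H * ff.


(D/200)^2 = (17.6/200)^2 = 0.088^2 = 0.007744
BA = 3.141593 * 0.007744 = 0.0243285 m^2
V = 0.0243285 * 27.0 * 0.55 = 0.361278 ≈ 0.361 m^3

0.361 m^3


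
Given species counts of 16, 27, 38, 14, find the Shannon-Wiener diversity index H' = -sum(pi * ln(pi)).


Total N = 16 + 27 + 38 + 14 = 95
Per-species terms:
  p = 16/95 = 0.168421; ln(p) = -1.781288; p*ln(p) = 0.168421 * (-1.781288) = -0.300006
  p = 27/95 = 0.284211; ln(p) = -1.258038; p*ln(p) = 0.284211 * (-1.258038) = -0.357548
  p = 38/95 = 0.400000; ln(p) = -0.916291; p*ln(p) = 0.400000 * (-0.916291) = -0.366516
  p = 14/95 = 0.147368; ln(p) = -1.914822; p*ln(p) = 0.147368 * (-1.914822) = -0.282183
sum(p*ln(p)) = (-0.300006) + (-0.357548) + (-0.366516) + (-0.282183) = -1.306253
H' = -(-1.306253) = 1.306253 ≈ 1.3063

1.3063


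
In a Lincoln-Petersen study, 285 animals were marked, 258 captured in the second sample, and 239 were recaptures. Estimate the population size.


N = M * C / R = 285 * 258 / 239 = 73530 / 239 = 307.66 ≈ 308

308 individuals


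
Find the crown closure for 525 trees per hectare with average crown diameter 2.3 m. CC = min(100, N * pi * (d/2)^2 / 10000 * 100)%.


(d/2)^2 = (2.3/2)^2 = 1.15^2 = 1.3225
Crown area = 3.141593 * 1.3225 = 4.15476 m^2
N * area / 10000 * 100 = 525 * 4.15476 / 10000 * 100 = 21.8125
CC = min(100, 21.8125) = 21.8125 ≈ 21.8%

21.8%


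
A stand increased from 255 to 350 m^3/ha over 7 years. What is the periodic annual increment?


PAI = (V2 - V1) / period = (350 - 255) / 7 = 95 / 7 = 13.5714 ≈ 13.57 m^3/ha/yr

13.57 m^3/ha/yr


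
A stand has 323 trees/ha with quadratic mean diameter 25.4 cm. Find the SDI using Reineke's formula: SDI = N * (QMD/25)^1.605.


QMD/25 = 25.4/25 = 1.016
(1.016)^1.605 = exp(1.605 * ln(1.016)) = exp(1.605 * 0.0158733) = exp(0.0254766) = 1.02580
SDI = 323 * 1.02580 = 331.333 ≈ 331

331


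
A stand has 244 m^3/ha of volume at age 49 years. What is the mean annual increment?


MAI = 244 / 49 = 4.9796 ≈ 4.98 m^3/ha/yr

4.98 m^3/ha/yr


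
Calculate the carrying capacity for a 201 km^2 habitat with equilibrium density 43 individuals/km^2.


K = 43 * 201 = 8643 individuals

8643 individuals


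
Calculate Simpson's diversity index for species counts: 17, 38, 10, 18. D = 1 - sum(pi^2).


Total N = 17 + 38 + 10 + 18 = 83
Per-species terms:
  p = 17/83 = 0.204819; p^2 = 0.204819^2 = 0.041951
  p = 38/83 = 0.457831; p^2 = 0.457831^2 = 0.209609
  p = 10/83 = 0.120482; p^2 = 0.120482^2 = 0.014516
  p = 18/83 = 0.216867; p^2 = 0.216867^2 = 0.047031
sum(p^2) = 0.041951 + 0.209609 + 0.014516 + 0.047031 = 0.313107
D = 1 - 0.313107 = 0.686893 ≈ 0.6869

0.6869


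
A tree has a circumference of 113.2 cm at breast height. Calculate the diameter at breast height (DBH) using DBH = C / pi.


DBH = C / pi = 113.2 / 3.141593 = 36.0327 ≈ 36.03 cm

36.03 cm


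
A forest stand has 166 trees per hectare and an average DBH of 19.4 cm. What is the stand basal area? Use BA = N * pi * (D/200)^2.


(D/200)^2 = (19.4/200)^2 = 0.097^2 = 0.009409
Individual BA = 3.141593 * 0.009409 = 0.0295592 m^2
Stand BA = 166 * 0.0295592 = 4.90683 ≈ 4.91 m^2/ha

4.91 m^2/ha


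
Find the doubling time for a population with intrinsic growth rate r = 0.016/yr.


td = ln(2) / 0.016 = 0.693147 / 0.016 = 43.3217 ≈ 43.3 years

43.3 years


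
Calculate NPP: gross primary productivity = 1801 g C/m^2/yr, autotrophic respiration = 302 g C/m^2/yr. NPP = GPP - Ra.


NPP = GPP - Ra = 1801 - 302 = 1499 g C/m^2/yr

1499 g C/m^2/yr


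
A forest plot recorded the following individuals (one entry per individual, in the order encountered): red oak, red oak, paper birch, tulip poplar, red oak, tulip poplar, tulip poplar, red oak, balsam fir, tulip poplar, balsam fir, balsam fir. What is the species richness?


Total individuals logged = 12
Distinct species (count of individuals): red oak (4), paper birch (1), tulip poplar (4), balsam fir (3)
Species richness = number of distinct species = 4

4


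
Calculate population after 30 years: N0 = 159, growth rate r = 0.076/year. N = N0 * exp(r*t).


r*t = 0.076 * 30 = 2.28
exp(2.28) = 9.77668
N = 159 * 9.77668 = 1554.49 ≈ 1554

1554


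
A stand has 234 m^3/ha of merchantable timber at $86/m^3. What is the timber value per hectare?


Value = 234 * 86 = $20124/ha

$20124/ha


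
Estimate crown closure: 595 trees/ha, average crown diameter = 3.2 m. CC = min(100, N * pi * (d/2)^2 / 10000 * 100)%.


(d/2)^2 = (3.2/2)^2 = 1.6^2 = 2.56
Crown area = 3.141593 * 2.56 = 8.04248 m^2
N * area / 10000 * 100 = 595 * 8.04248 / 10000 * 100 = 47.8528
CC = min(100, 47.8528) = 47.8528 ≈ 47.9%

47.9%


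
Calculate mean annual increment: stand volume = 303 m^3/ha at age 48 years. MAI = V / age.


MAI = 303 / 48 = 6.3125 ≈ 6.31 m^3/ha/yr

6.31 m^3/ha/yr


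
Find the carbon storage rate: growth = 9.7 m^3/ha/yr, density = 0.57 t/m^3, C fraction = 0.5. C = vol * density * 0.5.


C = 9.7 * 0.57 * 0.5 = 2.7645 ≈ 2.76 t C/ha/yr

2.76 t C/ha/yr


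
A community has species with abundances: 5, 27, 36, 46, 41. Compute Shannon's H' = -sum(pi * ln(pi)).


Total N = 5 + 27 + 36 + 46 + 41 = 155
Per-species terms:
  p = 5/155 = 0.032258; ln(p) = -3.433989; p*ln(p) = 0.032258 * (-3.433989) = -0.110774
  p = 27/155 = 0.174194; ln(p) = -1.747586; p*ln(p) = 0.174194 * (-1.747586) = -0.304419
  p = 36/155 = 0.232258; ln(p) = -1.459906; p*ln(p) = 0.232258 * (-1.459906) = -0.339075
  p = 46/155 = 0.296774; ln(p) = -1.214784; p*ln(p) = 0.296774 * (-1.214784) = -0.360516
  p = 41/155 = 0.264516; ln(p) = -1.329854; p*ln(p) = 0.264516 * (-1.329854) = -0.351768
sum(p*ln(p)) = (-0.110774) + (-0.304419) + (-0.339075) + (-0.360516) + (-0.351768) = -1.466552
H' = -(-1.466552) = 1.466552 ≈ 1.4666

1.4666


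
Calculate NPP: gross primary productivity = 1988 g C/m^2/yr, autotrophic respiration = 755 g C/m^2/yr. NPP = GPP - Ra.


NPP = GPP - Ra = 1988 - 755 = 1233 g C/m^2/yr

1233 g C/m^2/yr


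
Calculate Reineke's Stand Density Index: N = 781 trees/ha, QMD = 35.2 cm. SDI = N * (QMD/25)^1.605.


QMD/25 = 35.2/25 = 1.408
(1.408)^1.605 = exp(1.605 * ln(1.408)) = exp(1.605 * 0.342170) = exp(0.549183) = 1.73184
SDI = 781 * 1.73184 = 1352.57 ≈ 1353

1353


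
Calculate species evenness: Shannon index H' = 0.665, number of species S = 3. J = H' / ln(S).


ln(3) = 1.09861
J = H' / ln(S) = 0.665 / 1.09861 = 0.605310 ≈ 0.6053

0.6053


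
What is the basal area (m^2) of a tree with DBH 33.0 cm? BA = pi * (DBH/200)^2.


D/200 = 33.0/200 = 0.165 m
(D/200)^2 = 0.165^2 = 0.027225
BA = 3.141593 * 0.027225 = 0.0855299 ≈ 0.0855 m^2

0.0855 m^2


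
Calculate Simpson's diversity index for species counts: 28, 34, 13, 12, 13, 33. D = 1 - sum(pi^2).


Total N = 28 + 34 + 13 + 12 + 13 + 33 = 133
Per-species terms:
  p = 28/133 = 0.210526; p^2 = 0.210526^2 = 0.044321
  p = 34/133 = 0.255639; p^2 = 0.255639^2 = 0.065351
  p = 13/133 = 0.097744; p^2 = 0.097744^2 = 0.009554
  p = 12/133 = 0.090226; p^2 = 0.090226^2 = 0.008141
  p = 13/133 = 0.097744; p^2 = 0.097744^2 = 0.009554
  p = 33/133 = 0.248120; p^2 = 0.248120^2 = 0.061564
sum(p^2) = 0.044321 + 0.065351 + 0.009554 + 0.008141 + 0.009554 + 0.061564 = 0.198485
D = 1 - 0.198485 = 0.801515 ≈ 0.8015

0.8015


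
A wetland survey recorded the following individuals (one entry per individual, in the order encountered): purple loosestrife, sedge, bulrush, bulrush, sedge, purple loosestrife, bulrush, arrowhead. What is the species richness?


Total individuals logged = 8
Distinct species (count of individuals): purple loosestrife (2), sedge (2), bulrush (3), arrowhead (1)
Species richness = number of distinct species = 4

4


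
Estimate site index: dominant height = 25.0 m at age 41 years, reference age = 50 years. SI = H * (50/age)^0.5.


50/41 = 1.21951
(1.21951)^0.5 = 1.10431
SI = 25.0 * 1.10431 = 27.6078 ≈ 27.6 m

27.6 m


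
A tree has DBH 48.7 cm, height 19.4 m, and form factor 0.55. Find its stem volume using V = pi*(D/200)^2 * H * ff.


(D/200)^2 = (48.7/200)^2 = 0.2435^2 = 0.05929225
BA = 3.141593 * 0.05929225 = 0.186272 m^2
V = 0.186272 * 19.4 * 0.55 = 1.98752 ≈ 1.988 m^3

1.988 m^3


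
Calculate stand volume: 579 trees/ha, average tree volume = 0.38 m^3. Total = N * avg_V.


V_stand = 579 * 0.38 = 220.02 ≈ 220.0 m^3/ha

220.0 m^3/ha


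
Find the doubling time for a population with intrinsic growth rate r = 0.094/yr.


td = ln(2) / 0.094 = 0.693147 / 0.094 = 7.37390 ≈ 7.4 years

7.4 years


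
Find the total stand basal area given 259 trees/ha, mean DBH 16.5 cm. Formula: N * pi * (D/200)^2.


(D/200)^2 = (16.5/200)^2 = 0.0825^2 = 0.00680625
Individual BA = 3.141593 * 0.00680625 = 0.0213825 m^2
Stand BA = 259 * 0.0213825 = 5.53807 ≈ 5.54 m^2/ha

5.54 m^2/ha


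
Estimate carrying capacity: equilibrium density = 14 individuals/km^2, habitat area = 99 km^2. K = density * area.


K = 14 * 99 = 1386 individuals

1386 individuals


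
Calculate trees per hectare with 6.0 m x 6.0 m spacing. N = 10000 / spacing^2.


N = 10000 / 6.0^2 = 10000 / 36 = 277.778 ≈ 278 trees/ha

278 trees/ha


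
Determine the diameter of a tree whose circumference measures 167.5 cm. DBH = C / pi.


DBH = C / pi = 167.5 / 3.141593 = 53.3169 ≈ 53.32 cm

53.32 cm


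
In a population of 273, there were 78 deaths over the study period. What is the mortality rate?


Mortality rate = 78 / 273 = 0.285714 ≈ 0.2857

0.2857


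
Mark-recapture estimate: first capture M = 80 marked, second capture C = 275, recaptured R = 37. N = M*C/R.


N = M * C / R = 80 * 275 / 37 = 22000 / 37 = 594.59 ≈ 595

595 individuals


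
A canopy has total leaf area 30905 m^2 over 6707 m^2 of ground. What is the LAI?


LAI = 30905 / 6707 = 4.6079 ≈ 4.61

4.61


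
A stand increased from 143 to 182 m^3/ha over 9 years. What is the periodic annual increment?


PAI = (V2 - V1) / period = (182 - 143) / 9 = 39 / 9 = 4.3333 ≈ 4.33 m^3/ha/yr

4.33 m^3/ha/yr


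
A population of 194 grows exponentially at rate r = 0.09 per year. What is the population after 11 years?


r*t = 0.09 * 11 = 0.99
exp(0.99) = 2.69123
N = 194 * 2.69123 = 522.099 ≈ 522

522


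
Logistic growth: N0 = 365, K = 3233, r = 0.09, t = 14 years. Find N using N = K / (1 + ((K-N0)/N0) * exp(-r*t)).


(K - N0)/N0 = (3233 - 365)/365 = 2868/365 = 7.85753
r*t = 0.09 * 14 = 1.26; exp(-1.26) = 0.283654
7.85753 * 0.283654 = 2.22882
1 + 2.22882 = 3.22882
N = 3233 / 3.22882 = 1001.29 ≈ 1001

1001


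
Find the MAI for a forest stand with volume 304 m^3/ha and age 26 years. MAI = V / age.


MAI = 304 / 26 = 11.6923 ≈ 11.69 m^3/ha/yr

11.69 m^3/ha/yr


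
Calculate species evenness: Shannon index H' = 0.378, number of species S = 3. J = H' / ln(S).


ln(3) = 1.09861
J = H' / ln(S) = 0.378 / 1.09861 = 0.344071 ≈ 0.3441

0.3441


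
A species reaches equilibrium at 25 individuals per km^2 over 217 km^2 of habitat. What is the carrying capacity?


K = 25 * 217 = 5425 individuals

5425 individuals


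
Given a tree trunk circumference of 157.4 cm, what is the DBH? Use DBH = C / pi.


DBH = C / pi = 157.4 / 3.141593 = 50.1020 ≈ 50.10 cm

50.10 cm


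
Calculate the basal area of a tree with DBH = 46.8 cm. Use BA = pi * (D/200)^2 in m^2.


D/200 = 46.8/200 = 0.234 m
(D/200)^2 = 0.234^2 = 0.054756
BA = 3.141593 * 0.054756 = 0.172021 ≈ 0.1720 m^2

0.1720 m^2


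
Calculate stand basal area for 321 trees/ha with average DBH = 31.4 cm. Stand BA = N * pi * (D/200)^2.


(D/200)^2 = (31.4/200)^2 = 0.157^2 = 0.024649
Individual BA = 3.141593 * 0.024649 = 0.0774371 m^2
Stand BA = 321 * 0.0774371 = 24.8573 ≈ 24.86 m^2/ha

24.86 m^2/ha


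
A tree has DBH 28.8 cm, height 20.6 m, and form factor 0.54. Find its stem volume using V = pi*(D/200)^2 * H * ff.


(D/200)^2 = (28.8/200)^2 = 0.144^2 = 0.020736
BA = 3.141593 * 0.020736 = 0.0651441 m^2
V = 0.0651441 * 20.6 * 0.54 = 0.724663 ≈ 0.725 m^3

0.725 m^3


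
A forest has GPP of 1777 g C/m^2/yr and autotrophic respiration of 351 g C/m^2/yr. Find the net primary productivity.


NPP = GPP - Ra = 1777 - 351 = 1426 g C/m^2/yr

1426 g C/m^2/yr


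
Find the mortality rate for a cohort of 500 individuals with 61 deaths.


Mortality rate = 61 / 500 = 0.1220

0.1220


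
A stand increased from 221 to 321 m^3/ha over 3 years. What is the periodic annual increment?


PAI = (V2 - V1) / period = (321 - 221) / 3 = 100 / 3 = 33.3333 ≈ 33.33 m^3/ha/yr

33.33 m^3/ha/yr


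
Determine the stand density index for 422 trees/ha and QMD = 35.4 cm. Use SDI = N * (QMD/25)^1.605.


QMD/25 = 35.4/25 = 1.416
(1.416)^1.605 = exp(1.605 * ln(1.416)) = exp(1.605 * 0.347836) = exp(0.558277) = 1.74766
SDI = 422 * 1.74766 = 737.513 ≈ 738

738


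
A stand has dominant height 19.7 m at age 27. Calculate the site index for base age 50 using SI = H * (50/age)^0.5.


50/27 = 1.85185
(1.85185)^0.5 = 1.36083
SI = 19.7 * 1.36083 = 26.8084 ≈ 26.8 m

26.8 m


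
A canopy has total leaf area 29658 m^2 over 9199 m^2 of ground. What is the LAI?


LAI = 29658 / 9199 = 3.2240 ≈ 3.22

3.22


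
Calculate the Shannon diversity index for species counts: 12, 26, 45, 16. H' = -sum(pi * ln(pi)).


Total N = 12 + 26 + 45 + 16 = 99
Per-species terms:
  p = 12/99 = 0.121212; ln(p) = -2.110214; p*ln(p) = 0.121212 * (-2.110214) = -0.255783
  p = 26/99 = 0.262626; ln(p) = -1.337024; p*ln(p) = 0.262626 * (-1.337024) = -0.351137
  p = 45/99 = 0.454545; ln(p) = -0.788458; p*ln(p) = 0.454545 * (-0.788458) = -0.358390
  p = 16/99 = 0.161616; ln(p) = -1.822532; p*ln(p) = 0.161616 * (-1.822532) = -0.294550
sum(p*ln(p)) = (-0.255783) + (-0.351137) + (-0.358390) + (-0.294550) = -1.259860
H' = -(-1.259860) = 1.259860 ≈ 1.2599

1.2599


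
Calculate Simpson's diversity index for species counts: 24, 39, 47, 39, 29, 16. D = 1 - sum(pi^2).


Total N = 24 + 39 + 47 + 39 + 29 + 16 = 194
Per-species terms:
  p = 24/194 = 0.123711; p^2 = 0.123711^2 = 0.015304
  p = 39/194 = 0.201031; p^2 = 0.201031^2 = 0.040413
  p = 47/194 = 0.242268; p^2 = 0.242268^2 = 0.058694
  p = 39/194 = 0.201031; p^2 = 0.201031^2 = 0.040413
  p = 29/194 = 0.149485; p^2 = 0.149485^2 = 0.022346
  p = 16/194 = 0.082474; p^2 = 0.082474^2 = 0.006802
sum(p^2) = 0.015304 + 0.040413 + 0.058694 + 0.040413 + 0.022346 + 0.006802 = 0.183972
D = 1 - 0.183972 = 0.816028 ≈ 0.8160

0.8160


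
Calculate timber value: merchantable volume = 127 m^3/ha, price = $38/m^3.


Value = 127 * 38 = $4826/ha

$4826/ha


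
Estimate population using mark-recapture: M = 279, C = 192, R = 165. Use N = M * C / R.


N = M * C / R = 279 * 192 / 165 = 53568 / 165 = 324.65 ≈ 325

325 individuals


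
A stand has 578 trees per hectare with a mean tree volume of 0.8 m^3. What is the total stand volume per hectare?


V_stand = 578 * 0.8 = 462.4 m^3/ha

462.4 m^3/ha


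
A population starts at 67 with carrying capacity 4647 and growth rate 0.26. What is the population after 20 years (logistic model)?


(K - N0)/N0 = (4647 - 67)/67 = 4580/67 = 68.3582
r*t = 0.26 * 20 = 5.2; exp(-5.2) = 0.00551656
68.3582 * 0.00551656 = 0.377102
1 + 0.377102 = 1.37710
N = 4647 / 1.37710 = 3374.48 ≈ 3374

3374


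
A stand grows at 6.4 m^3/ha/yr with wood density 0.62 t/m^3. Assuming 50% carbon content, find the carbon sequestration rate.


C = 6.4 * 0.62 * 0.5 = 1.984 ≈ 1.98 t C/ha/yr

1.98 t C/ha/yr


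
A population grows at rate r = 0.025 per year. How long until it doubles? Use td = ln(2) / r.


td = ln(2) / 0.025 = 0.693147 / 0.025 = 27.7259 ≈ 27.7 years

27.7 years


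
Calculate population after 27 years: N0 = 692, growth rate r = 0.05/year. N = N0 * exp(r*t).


r*t = 0.05 * 27 = 1.35
exp(1.35) = 3.85743
N = 692 * 3.85743 = 2669.34 ≈ 2669

2669


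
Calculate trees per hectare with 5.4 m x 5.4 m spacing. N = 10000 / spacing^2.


N = 10000 / 5.4^2 = 10000 / 29.16 = 342.936 ≈ 343 trees/ha

343 trees/ha


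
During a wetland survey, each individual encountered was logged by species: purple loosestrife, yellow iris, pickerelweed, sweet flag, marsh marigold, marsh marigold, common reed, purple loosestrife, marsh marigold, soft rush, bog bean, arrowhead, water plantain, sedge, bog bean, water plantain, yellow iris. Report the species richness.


Total individuals logged = 17
Distinct species (count of individuals): purple loosestrife (2), yellow iris (2), pickerelweed (1), sweet flag (1), marsh marigold (3), common reed (1), soft rush (1), bog bean (2), arrowhead (1), water plantain (2), sedge (1)
Species richness = number of distinct species = 11

11


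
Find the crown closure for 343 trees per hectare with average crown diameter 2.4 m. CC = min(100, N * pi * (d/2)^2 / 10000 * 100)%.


(d/2)^2 = (2.4/2)^2 = 1.2^2 = 1.44
Crown area = 3.141593 * 1.44 = 4.52389 m^2
N * area / 10000 * 100 = 343 * 4.52389 / 10000 * 100 = 15.5169
CC = min(100, 15.5169) = 15.5169 ≈ 15.5%

15.5%


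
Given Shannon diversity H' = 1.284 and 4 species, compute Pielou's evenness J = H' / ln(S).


ln(4) = 1.38629
J = H' / ln(S) = 1.284 / 1.38629 = 0.926213 ≈ 0.9262

0.9262


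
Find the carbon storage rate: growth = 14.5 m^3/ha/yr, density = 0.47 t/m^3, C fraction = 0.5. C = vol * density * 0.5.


C = 14.5 * 0.47 * 0.5 = 3.4075 ≈ 3.41 t C/ha/yr

3.41 t C/ha/yr


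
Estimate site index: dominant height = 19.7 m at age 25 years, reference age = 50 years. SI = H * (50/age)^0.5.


50/25 = 2.00000
(2.00000)^0.5 = 1.41421
SI = 19.7 * 1.41421 = 27.8599 ≈ 27.9 m

27.9 m


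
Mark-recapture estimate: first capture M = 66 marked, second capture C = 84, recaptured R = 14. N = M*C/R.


N = M * C / R = 66 * 84 / 14 = 5544 / 14 = 396

396 individuals


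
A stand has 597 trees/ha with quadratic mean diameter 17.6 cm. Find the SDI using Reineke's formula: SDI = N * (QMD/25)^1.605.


QMD/25 = 17.6/25 = 0.704
(0.704)^1.605 = exp(1.605 * ln(0.704)) = exp(1.605 * (-0.350977)) = exp(-0.563318) = 0.569317
SDI = 597 * 0.569317 = 339.882 ≈ 340

340


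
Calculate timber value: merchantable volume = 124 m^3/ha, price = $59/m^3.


Value = 124 * 59 = $7316/ha

$7316/ha


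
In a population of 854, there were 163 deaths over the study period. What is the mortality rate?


Mortality rate = 163 / 854 = 0.190867 ≈ 0.1909

0.1909


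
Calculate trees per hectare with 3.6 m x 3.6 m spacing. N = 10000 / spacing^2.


N = 10000 / 3.6^2 = 10000 / 12.96 = 771.605 ≈ 772 trees/ha

772 trees/ha


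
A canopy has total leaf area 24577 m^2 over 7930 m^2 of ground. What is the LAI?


LAI = 24577 / 7930 = 3.0992 ≈ 3.10

3.10


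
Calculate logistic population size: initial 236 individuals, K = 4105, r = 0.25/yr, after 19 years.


(K - N0)/N0 = (4105 - 236)/236 = 3869/236 = 16.3941
r*t = 0.25 * 19 = 4.75; exp(-4.75) = 0.00865170
16.3941 * 0.00865170 = 0.141837
1 + 0.141837 = 1.14184
N = 4105 / 1.14184 = 3595.07 ≈ 3595

3595


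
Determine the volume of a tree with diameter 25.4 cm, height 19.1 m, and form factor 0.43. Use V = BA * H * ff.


(D/200)^2 = (25.4/200)^2 = 0.127^2 = 0.016129
BA = 3.141593 * 0.016129 = 0.0506708 m^2
V = 0.0506708 * 19.1 * 0.43 = 0.416159 ≈ 0.416 m^3

0.416 m^3


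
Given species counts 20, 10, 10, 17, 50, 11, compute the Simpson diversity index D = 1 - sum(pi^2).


Total N = 20 + 10 + 10 + 17 + 50 + 11 = 118
Per-species terms:
  p = 20/118 = 0.169492; p^2 = 0.169492^2 = 0.028728
  p = 10/118 = 0.084746; p^2 = 0.084746^2 = 0.007182
  p = 10/118 = 0.084746; p^2 = 0.084746^2 = 0.007182
  p = 17/118 = 0.144068; p^2 = 0.144068^2 = 0.020756
  p = 50/118 = 0.423729; p^2 = 0.423729^2 = 0.179546
  p = 11/118 = 0.093220; p^2 = 0.093220^2 = 0.008690
sum(p^2) = 0.028728 + 0.007182 + 0.007182 + 0.020756 + 0.179546 + 0.008690 = 0.252084
D = 1 - 0.252084 = 0.747916 ≈ 0.7479

0.7479


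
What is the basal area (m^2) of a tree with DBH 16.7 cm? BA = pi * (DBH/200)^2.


D/200 = 16.7/200 = 0.0835 m
(D/200)^2 = 0.0835^2 = 0.00697225
BA = 3.141593 * 0.00697225 = 0.0219040 ≈ 0.0219 m^2

0.0219 m^2


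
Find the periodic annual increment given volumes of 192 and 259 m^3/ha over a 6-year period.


PAI = (V2 - V1) / period = (259 - 192) / 6 = 67 / 6 = 11.1667 ≈ 11.17 m^3/ha/yr

11.17 m^3/ha/yr


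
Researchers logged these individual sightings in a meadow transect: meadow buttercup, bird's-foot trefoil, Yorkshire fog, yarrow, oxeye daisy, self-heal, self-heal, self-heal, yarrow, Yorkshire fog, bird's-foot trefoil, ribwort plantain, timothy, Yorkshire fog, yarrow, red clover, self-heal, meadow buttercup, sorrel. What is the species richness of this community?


Total individuals logged = 19
Distinct species (count of individuals): meadow buttercup (2), bird's-foot trefoil (2), Yorkshire fog (3), yarrow (3), oxeye daisy (1), self-heal (4), ribwort plantain (1), timothy (1), red clover (1), sorrel (1)
Species richness = number of distinct species = 10

10


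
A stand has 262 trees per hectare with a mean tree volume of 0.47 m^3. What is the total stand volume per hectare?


V_stand = 262 * 0.47 = 123.14 ≈ 123.1 m^3/ha

123.1 m^3/ha


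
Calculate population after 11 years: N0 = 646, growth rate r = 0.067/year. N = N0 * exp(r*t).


r*t = 0.067 * 11 = 0.737
exp(0.737) = 2.08966
N = 646 * 2.08966 = 1349.92 ≈ 1350

1350


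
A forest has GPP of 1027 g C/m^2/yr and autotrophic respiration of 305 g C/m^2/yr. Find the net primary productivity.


NPP = GPP - Ra = 1027 - 305 = 722 g C/m^2/yr

722 g C/m^2/yr


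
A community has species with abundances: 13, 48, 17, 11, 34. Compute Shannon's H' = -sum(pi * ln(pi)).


Total N = 13 + 48 + 17 + 11 + 34 = 123
Per-species terms:
  p = 13/123 = 0.105691; ln(p) = -2.247236; p*ln(p) = 0.105691 * (-2.247236) = -0.237513
  p = 48/123 = 0.390244; ln(p) = -0.940983; p*ln(p) = 0.390244 * (-0.940983) = -0.367213
  p = 17/123 = 0.138211; ln(p) = -1.978974; p*ln(p) = 0.138211 * (-1.978974) = -0.273516
  p = 11/123 = 0.089431; ln(p) = -2.414288; p*ln(p) = 0.089431 * (-2.414288) = -0.215912
  p = 34/123 = 0.276423; ln(p) = -1.285823; p*ln(p) = 0.276423 * (-1.285823) = -0.355431
sum(p*ln(p)) = (-0.237513) + (-0.367213) + (-0.273516) + (-0.215912) + (-0.355431) = -1.449585
H' = -(-1.449585) = 1.449585 ≈ 1.4496

1.4496


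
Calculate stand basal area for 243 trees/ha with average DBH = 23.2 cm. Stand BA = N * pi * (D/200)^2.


(D/200)^2 = (23.2/200)^2 = 0.116^2 = 0.013456
Individual BA = 3.141593 * 0.013456 = 0.0422733 m^2
Stand BA = 243 * 0.0422733 = 10.2724 ≈ 10.27 m^2/ha

10.27 m^2/ha


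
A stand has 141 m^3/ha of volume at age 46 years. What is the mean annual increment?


MAI = 141 / 46 = 3.0652 ≈ 3.07 m^3/ha/yr

3.07 m^3/ha/yr


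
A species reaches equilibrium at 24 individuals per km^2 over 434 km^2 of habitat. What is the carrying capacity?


K = 24 * 434 = 10416 individuals

10416 individuals


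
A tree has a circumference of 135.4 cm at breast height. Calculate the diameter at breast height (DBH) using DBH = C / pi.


DBH = C / pi = 135.4 / 3.141593 = 43.0992 ≈ 43.10 cm

43.10 cm


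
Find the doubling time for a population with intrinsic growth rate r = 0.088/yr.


td = ln(2) / 0.088 = 0.693147 / 0.088 = 7.87667 ≈ 7.9 years

7.9 years


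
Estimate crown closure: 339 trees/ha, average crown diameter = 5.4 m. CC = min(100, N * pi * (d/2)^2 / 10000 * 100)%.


(d/2)^2 = (5.4/2)^2 = 2.7^2 = 7.29
Crown area = 3.141593 * 7.29 = 22.9022 m^2
N * area / 10000 * 100 = 339 * 22.9022 / 10000 * 100 = 77.6385
CC = min(100, 77.6385) = 77.6385 ≈ 77.6%

77.6%


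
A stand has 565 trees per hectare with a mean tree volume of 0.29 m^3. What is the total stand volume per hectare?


V_stand = 565 * 0.29 = 163.85 ≈ 163.9 m^3/ha

163.9 m^3/ha


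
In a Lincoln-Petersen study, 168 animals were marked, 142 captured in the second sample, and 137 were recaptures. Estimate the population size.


N = M * C / R = 168 * 142 / 137 = 23856 / 137 = 174.13 ≈ 174

174 individuals


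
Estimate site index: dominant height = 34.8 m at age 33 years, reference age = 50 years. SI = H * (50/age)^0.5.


50/33 = 1.51515
(1.51515)^0.5 = 1.23091
SI = 34.8 * 1.23091 = 42.8357 ≈ 42.8 m

42.8 m


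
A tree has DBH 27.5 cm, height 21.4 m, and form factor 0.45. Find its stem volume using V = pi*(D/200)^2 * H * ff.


(D/200)^2 = (27.5/200)^2 = 0.1375^2 = 0.01890625
BA = 3.141593 * 0.01890625 = 0.0593957 m^2
V = 0.0593957 * 21.4 * 0.45 = 0.571981 ≈ 0.572 m^3

0.572 m^3


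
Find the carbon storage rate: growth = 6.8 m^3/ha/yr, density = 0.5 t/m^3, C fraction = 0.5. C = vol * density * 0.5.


C = 6.8 * 0.5 * 0.5 = 1.70 t C/ha/yr

1.70 t C/ha/yr


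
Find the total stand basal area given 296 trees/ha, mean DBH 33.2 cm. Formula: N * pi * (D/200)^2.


(D/200)^2 = (33.2/200)^2 = 0.166^2 = 0.027556
Individual BA = 3.141593 * 0.027556 = 0.0865697 m^2
Stand BA = 296 * 0.0865697 = 25.6246 ≈ 25.62 m^2/ha

25.62 m^2/ha


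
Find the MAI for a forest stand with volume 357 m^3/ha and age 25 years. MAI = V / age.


MAI = 357 / 25 = 14.28 m^3/ha/yr

14.28 m^3/ha/yr


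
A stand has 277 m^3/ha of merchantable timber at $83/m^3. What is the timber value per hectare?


Value = 277 * 83 = $22991/ha

$22991/ha


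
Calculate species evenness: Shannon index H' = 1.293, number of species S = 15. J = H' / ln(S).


ln(15) = 2.70805
J = H' / ln(S) = 1.293 / 2.70805 = 0.477465 ≈ 0.4775

0.4775


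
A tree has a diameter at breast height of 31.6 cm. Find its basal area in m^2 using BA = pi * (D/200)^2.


D/200 = 31.6/200 = 0.158 m
(D/200)^2 = 0.158^2 = 0.024964
BA = 3.141593 * 0.024964 = 0.0784267 ≈ 0.0784 m^2

0.0784 m^2


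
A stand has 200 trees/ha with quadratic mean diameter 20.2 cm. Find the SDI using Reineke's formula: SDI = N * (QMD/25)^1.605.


QMD/25 = 20.2/25 = 0.808
(0.808)^1.605 = exp(1.605 * ln(0.808)) = exp(1.605 * (-0.213193)) = exp(-0.342175) = 0.710224
SDI = 200 * 0.710224 = 142.045 ≈ 142

142


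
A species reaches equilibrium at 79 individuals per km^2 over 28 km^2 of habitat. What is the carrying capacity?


K = 79 * 28 = 2212 individuals

2212 individuals


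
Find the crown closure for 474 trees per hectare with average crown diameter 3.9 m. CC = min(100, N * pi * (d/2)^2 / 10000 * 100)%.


(d/2)^2 = (3.9/2)^2 = 1.95^2 = 3.8025
Crown area = 3.141593 * 3.8025 = 11.9459 m^2
N * area / 10000 * 100 = 474 * 11.9459 / 10000 * 100 = 56.6236
CC = min(100, 56.6236) = 56.6236 ≈ 56.6%

56.6%


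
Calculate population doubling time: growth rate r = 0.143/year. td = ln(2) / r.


td = ln(2) / 0.143 = 0.693147 / 0.143 = 4.84718 ≈ 4.8 years

4.8 years


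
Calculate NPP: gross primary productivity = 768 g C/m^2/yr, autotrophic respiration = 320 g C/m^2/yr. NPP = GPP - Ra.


NPP = GPP - Ra = 768 - 320 = 448 g C/m^2/yr

448 g C/m^2/yr


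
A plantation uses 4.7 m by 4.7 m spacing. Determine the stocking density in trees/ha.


N = 10000 / 4.7^2 = 10000 / 22.09 = 452.694 ≈ 453 trees/ha

453 trees/ha


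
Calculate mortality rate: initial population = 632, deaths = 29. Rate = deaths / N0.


Mortality rate = 29 / 632 = 0.045886 ≈ 0.0459

0.0459


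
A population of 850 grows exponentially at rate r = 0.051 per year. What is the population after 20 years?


r*t = 0.051 * 20 = 1.02
exp(1.02) = 2.77319
N = 850 * 2.77319 = 2357.21 ≈ 2357

2357


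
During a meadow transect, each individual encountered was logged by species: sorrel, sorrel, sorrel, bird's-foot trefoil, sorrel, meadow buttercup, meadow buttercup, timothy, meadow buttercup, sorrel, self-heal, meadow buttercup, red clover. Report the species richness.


Total individuals logged = 13
Distinct species (count of individuals): sorrel (5), bird's-foot trefoil (1), meadow buttercup (4), timothy (1), self-heal (1), red clover (1)
Species richness = number of distinct species = 6

6


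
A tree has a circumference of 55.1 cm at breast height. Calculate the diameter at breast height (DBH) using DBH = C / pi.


DBH = C / pi = 55.1 / 3.141593 = 17.5389 ≈ 17.54 cm

17.54 cm


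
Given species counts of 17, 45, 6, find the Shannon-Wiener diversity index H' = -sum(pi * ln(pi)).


Total N = 17 + 45 + 6 = 68
Per-species terms:
  p = 17/68 = 0.250000; ln(p) = -1.386294; p*ln(p) = 0.250000 * (-1.386294) = -0.346574
  p = 45/68 = 0.661765; ln(p) = -0.412845; p*ln(p) = 0.661765 * (-0.412845) = -0.273206
  p = 6/68 = 0.088235; ln(p) = -2.427752; p*ln(p) = 0.088235 * (-2.427752) = -0.214213
sum(p*ln(p)) = (-0.346574) + (-0.273206) + (-0.214213) = -0.833993
H' = -(-0.833993) = 0.833993 ≈ 0.8340

0.8340


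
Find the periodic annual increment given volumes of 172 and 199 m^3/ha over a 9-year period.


PAI = (V2 - V1) / period = (199 - 172) / 9 = 27 / 9 = 3.00 m^3/ha/yr

3.00 m^3/ha/yr


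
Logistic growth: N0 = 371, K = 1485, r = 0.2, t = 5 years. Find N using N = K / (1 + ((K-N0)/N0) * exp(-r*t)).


(K - N0)/N0 = (1485 - 371)/371 = 1114/371 = 3.00270
r*t = 0.2 * 5 = 1; exp(-1) = 0.367879
3.00270 * 0.367879 = 1.10463
1 + 1.10463 = 2.10463
N = 1485 / 2.10463 = 705.587 ≈ 706

706


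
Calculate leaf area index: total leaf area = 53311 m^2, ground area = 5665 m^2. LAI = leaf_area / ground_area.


LAI = 53311 / 5665 = 9.4106 ≈ 9.41

9.41


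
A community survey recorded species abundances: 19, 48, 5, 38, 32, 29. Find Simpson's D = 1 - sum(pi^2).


Total N = 19 + 48 + 5 + 38 + 32 + 29 = 171
Per-species terms:
  p = 19/171 = 0.111111; p^2 = 0.111111^2 = 0.012346
  p = 48/171 = 0.280702; p^2 = 0.280702^2 = 0.078794
  p = 5/171 = 0.029240; p^2 = 0.029240^2 = 0.000855
  p = 38/171 = 0.222222; p^2 = 0.222222^2 = 0.049383
  p = 32/171 = 0.187135; p^2 = 0.187135^2 = 0.035020
  p = 29/171 = 0.169591; p^2 = 0.169591^2 = 0.028761
sum(p^2) = 0.012346 + 0.078794 + 0.000855 + 0.049383 + 0.035020 + 0.028761 = 0.205159
D = 1 - 0.205159 = 0.794841 ≈ 0.7948

0.7948


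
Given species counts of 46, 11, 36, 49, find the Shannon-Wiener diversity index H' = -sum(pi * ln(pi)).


Total N = 46 + 11 + 36 + 49 = 142
Per-species terms:
  p = 46/142 = 0.323944; ln(p) = -1.127185; p*ln(p) = 0.323944 * (-1.127185) = -0.365145
  p = 11/142 = 0.077465; ln(p) = -2.557929; p*ln(p) = 0.077465 * (-2.557929) = -0.198150
  p = 36/142 = 0.253521; ln(p) = -1.372309; p*ln(p) = 0.253521 * (-1.372309) = -0.347909
  p = 49/142 = 0.345070; ln(p) = -1.064008; p*ln(p) = 0.345070 * (-1.064008) = -0.367157
sum(p*ln(p)) = (-0.365145) + (-0.198150) + (-0.347909) + (-0.367157) = -1.278361
H' = -(-1.278361) = 1.278361 ≈ 1.2784

1.2784


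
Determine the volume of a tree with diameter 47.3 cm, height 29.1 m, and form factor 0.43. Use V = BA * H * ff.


(D/200)^2 = (47.3/200)^2 = 0.2365^2 = 0.05593225
BA = 3.141593 * 0.05593225 = 0.175716 m^2
V = 0.175716 * 29.1 * 0.43 = 2.19873 ≈ 2.199 m^3

2.199 m^3


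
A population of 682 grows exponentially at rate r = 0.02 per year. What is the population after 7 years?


r*t = 0.02 * 7 = 0.14
exp(0.14) = 1.15027
N = 682 * 1.15027 = 784.484 ≈ 784

784


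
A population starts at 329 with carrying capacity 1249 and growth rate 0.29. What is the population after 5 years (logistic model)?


(K - N0)/N0 = (1249 - 329)/329 = 920/329 = 2.79635
r*t = 0.29 * 5 = 1.45; exp(-1.45) = 0.234570
2.79635 * 0.234570 = 0.655940
1 + 0.655940 = 1.65594
N = 1249 / 1.65594 = 754.254 ≈ 754

754


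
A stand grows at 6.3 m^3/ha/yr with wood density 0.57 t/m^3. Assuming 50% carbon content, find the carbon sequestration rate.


C = 6.3 * 0.57 * 0.5 = 1.7955 ≈ 1.80 t C/ha/yr

1.80 t C/ha/yr


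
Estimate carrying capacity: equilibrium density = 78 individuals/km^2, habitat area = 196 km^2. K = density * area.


K = 78 * 196 = 15288 individuals

15288 individuals


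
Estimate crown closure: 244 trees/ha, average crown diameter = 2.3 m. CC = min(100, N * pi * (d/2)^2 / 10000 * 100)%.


(d/2)^2 = (2.3/2)^2 = 1.15^2 = 1.3225
Crown area = 3.141593 * 1.3225 = 4.15476 m^2
N * area / 10000 * 100 = 244 * 4.15476 / 10000 * 100 = 10.1376
CC = min(100, 10.1376) = 10.1376 ≈ 10.1%

10.1%


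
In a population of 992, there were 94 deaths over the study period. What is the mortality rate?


Mortality rate = 94 / 992 = 0.094758 ≈ 0.0948

0.0948


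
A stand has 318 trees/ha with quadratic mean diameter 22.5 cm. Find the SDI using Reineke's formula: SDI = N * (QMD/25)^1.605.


QMD/25 = 22.5/25 = 0.9
(0.9)^1.605 = exp(1.605 * ln(0.9)) = exp(1.605 * (-0.105361)) = exp(-0.169104) = 0.844421
SDI = 318 * 0.844421 = 268.526 ≈ 269

269


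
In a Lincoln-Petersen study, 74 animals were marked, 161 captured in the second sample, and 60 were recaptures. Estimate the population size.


N = M * C / R = 74 * 161 / 60 = 11914 / 60 = 198.57 ≈ 199

199 individuals


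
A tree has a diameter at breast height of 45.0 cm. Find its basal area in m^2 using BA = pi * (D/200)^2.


D/200 = 45.0/200 = 0.225 m
(D/200)^2 = 0.225^2 = 0.050625
BA = 3.141593 * 0.050625 = 0.159043 ≈ 0.1590 m^2

0.1590 m^2


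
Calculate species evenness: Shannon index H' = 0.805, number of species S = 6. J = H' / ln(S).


ln(6) = 1.79176
J = H' / ln(S) = 0.805 / 1.79176 = 0.449279 ≈ 0.4493

0.4493


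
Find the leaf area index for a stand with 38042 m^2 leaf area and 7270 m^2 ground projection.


LAI = 38042 / 7270 = 5.2327 ≈ 5.23

5.23


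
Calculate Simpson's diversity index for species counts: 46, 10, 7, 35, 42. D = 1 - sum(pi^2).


Total N = 46 + 10 + 7 + 35 + 42 = 140
Per-species terms:
  p = 46/140 = 0.328571; p^2 = 0.328571^2 = 0.107959
  p = 10/140 = 0.071429; p^2 = 0.071429^2 = 0.005102
  p = 7/140 = 0.050000; p^2 = 0.050000^2 = 0.002500
  p = 35/140 = 0.250000; p^2 = 0.250000^2 = 0.062500
  p = 42/140 = 0.300000; p^2 = 0.300000^2 = 0.090000
sum(p^2) = 0.107959 + 0.005102 + 0.002500 + 0.062500 + 0.090000 = 0.268061
D = 1 - 0.268061 = 0.731939 ≈ 0.7319

0.7319


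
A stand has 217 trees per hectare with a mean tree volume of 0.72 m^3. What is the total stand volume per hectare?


V_stand = 217 * 0.72 = 156.24 ≈ 156.2 m^3/ha

156.2 m^3/ha


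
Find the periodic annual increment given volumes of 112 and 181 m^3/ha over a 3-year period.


PAI = (V2 - V1) / period = (181 - 112) / 3 = 69 / 3 = 23.00 m^3/ha/yr

23.00 m^3/ha/yr


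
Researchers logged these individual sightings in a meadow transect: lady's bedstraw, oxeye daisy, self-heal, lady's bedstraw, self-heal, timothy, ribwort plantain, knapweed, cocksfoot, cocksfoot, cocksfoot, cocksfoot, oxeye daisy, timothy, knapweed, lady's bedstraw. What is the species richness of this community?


Total individuals logged = 16
Distinct species (count of individuals): lady's bedstraw (3), oxeye daisy (2), self-heal (2), timothy (2), ribwort plantain (1), knapweed (2), cocksfoot (4)
Species richness = number of distinct species = 7

7


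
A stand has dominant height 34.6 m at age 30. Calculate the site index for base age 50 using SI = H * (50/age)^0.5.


50/30 = 1.66667
(1.66667)^0.5 = 1.29100
SI = 34.6 * 1.29100 = 44.6686 ≈ 44.7 m

44.7 m


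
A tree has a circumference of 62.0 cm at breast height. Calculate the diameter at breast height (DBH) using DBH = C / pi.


DBH = C / pi = 62.0 / 3.141593 = 19.7352 ≈ 19.74 cm

19.74 cm


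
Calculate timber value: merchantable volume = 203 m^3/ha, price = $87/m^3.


Value = 203 * 87 = $17661/ha

$17661/ha


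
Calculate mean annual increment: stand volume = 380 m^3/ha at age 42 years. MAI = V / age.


MAI = 380 / 42 = 9.0476 ≈ 9.05 m^3/ha/yr

9.05 m^3/ha/yr


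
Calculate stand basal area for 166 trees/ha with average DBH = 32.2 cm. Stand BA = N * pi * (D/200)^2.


(D/200)^2 = (32.2/200)^2 = 0.161^2 = 0.025921
Individual BA = 3.141593 * 0.025921 = 0.0814332 m^2
Stand BA = 166 * 0.0814332 = 13.5179 ≈ 13.52 m^2/ha

13.52 m^2/ha


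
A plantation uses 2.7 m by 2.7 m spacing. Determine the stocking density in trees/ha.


N = 10000 / 2.7^2 = 10000 / 7.29 = 1371.74 ≈ 1372 trees/ha

1372 trees/ha


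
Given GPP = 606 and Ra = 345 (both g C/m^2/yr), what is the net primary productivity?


NPP = GPP - Ra = 606 - 345 = 261 g C/m^2/yr

261 g C/m^2/yr


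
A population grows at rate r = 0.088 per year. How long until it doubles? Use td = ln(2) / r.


td = ln(2) / 0.088 = 0.693147 / 0.088 = 7.87667 ≈ 7.9 years

7.9 years


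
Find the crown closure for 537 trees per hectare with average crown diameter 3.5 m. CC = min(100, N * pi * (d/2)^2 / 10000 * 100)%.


(d/2)^2 = (3.5/2)^2 = 1.75^2 = 3.0625
Crown area = 3.141593 * 3.0625 = 9.62113 m^2
N * area / 10000 * 100 = 537 * 9.62113 / 10000 * 100 = 51.6655
CC = min(100, 51.6655) = 51.6655 ≈ 51.7%

51.7%


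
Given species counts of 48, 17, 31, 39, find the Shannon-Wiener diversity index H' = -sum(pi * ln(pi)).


Total N = 48 + 17 + 31 + 39 = 135
Per-species terms:
  p = 48/135 = 0.355556; ln(p) = -1.034073; p*ln(p) = 0.355556 * (-1.034073) = -0.367671
  p = 17/135 = 0.125926; ln(p) = -2.072061; p*ln(p) = 0.125926 * (-2.072061) = -0.260926
  p = 31/135 = 0.229630; ln(p) = -1.471286; p*ln(p) = 0.229630 * (-1.471286) = -0.337851
  p = 39/135 = 0.288889; ln(p) = -1.241713; p*ln(p) = 0.288889 * (-1.241713) = -0.358717
sum(p*ln(p)) = (-0.367671) + (-0.260926) + (-0.337851) + (-0.358717) = -1.325165
H' = -(-1.325165) = 1.325165 ≈ 1.3252

1.3252
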